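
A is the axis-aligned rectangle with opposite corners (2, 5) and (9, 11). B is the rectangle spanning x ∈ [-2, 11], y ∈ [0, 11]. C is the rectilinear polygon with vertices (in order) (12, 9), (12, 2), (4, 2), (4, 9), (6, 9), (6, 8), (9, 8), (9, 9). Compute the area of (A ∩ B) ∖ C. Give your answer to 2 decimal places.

|A ∩ B| = 42.
|(A ∩ B) ∩ C| = 17.
|(A ∩ B) ∖ C| = 42 − 17 = 25.00.

25.00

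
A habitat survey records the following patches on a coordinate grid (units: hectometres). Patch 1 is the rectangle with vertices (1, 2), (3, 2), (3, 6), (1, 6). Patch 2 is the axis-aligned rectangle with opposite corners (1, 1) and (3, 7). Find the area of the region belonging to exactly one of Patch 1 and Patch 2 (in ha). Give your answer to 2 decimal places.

|Patch 1∩Patch 2|: x∈[1,3], y∈[2,6] → 2·4 = 8.
|Patch 1 △ Patch 2| = |Patch 1| + |Patch 2| − 2·|Patch 1∩Patch 2| = 8 + 12 − 16 = 4.00.

4.00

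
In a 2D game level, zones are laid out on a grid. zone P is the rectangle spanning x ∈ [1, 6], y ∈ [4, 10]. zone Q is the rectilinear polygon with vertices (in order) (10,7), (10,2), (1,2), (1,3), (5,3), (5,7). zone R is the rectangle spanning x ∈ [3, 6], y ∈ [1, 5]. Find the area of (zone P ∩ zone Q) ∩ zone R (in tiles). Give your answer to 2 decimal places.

1.00

The region (zone P ∩ zone Q) ∩ zone R is the polygon with vertices (5,4), (5,5), (6,5), (6,4).
By the shoelace formula its area is 1.00.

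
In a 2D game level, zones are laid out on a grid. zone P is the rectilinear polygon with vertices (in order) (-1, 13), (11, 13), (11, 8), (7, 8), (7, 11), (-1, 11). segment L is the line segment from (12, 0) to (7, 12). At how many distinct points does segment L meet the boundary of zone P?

1

The segment meets the boundary at (8.667,8).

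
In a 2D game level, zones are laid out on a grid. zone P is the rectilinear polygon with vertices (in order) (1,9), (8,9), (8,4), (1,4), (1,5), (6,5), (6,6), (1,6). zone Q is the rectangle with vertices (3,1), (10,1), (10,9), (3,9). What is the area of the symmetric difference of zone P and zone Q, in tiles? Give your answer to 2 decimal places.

|zone P| = 30, |zone Q| = 56, |zone P∩zone Q| = 22.
|zone P △ zone Q| = |zone P| + |zone Q| − 2·|zone P∩zone Q| = 30 + 56 − 44 = 42.00.

42.00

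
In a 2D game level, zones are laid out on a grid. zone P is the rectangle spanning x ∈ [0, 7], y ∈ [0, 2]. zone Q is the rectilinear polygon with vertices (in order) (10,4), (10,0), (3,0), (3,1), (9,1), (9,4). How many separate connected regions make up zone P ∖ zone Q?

1

zone P ∖ zone Q is a single connected region.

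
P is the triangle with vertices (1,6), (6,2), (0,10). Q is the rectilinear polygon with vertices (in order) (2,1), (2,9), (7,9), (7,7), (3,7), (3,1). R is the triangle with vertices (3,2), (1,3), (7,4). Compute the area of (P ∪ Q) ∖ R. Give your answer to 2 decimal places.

20.77

|P ∪ Q| = 22.1333.
|(P ∪ Q) ∩ R| = 1.3664.
|(P ∪ Q) ∖ R| = 22.1333 − 1.3664 = 20.77.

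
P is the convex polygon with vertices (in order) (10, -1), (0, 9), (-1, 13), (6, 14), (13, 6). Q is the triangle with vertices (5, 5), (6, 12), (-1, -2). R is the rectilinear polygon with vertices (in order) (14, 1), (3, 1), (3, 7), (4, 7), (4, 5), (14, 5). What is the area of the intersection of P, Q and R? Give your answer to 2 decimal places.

1.52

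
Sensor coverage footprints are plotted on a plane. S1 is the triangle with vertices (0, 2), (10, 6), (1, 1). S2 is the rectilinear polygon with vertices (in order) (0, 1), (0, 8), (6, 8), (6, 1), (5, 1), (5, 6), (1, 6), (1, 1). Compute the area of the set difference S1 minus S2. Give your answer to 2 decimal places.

|S1| = 7, |S1∩S2| = 1.4.
|S1 ∖ S2| = |S1| − |S1∩S2| = 7 − 1.4 = 5.60.

5.60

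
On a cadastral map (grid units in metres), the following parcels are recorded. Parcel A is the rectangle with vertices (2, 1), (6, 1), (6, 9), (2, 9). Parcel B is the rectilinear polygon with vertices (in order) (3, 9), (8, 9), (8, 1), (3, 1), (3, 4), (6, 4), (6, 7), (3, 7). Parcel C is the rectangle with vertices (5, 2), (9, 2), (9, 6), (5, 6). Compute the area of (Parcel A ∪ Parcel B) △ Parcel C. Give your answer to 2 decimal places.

|Parcel A ∪ Parcel B| = 48.
|(Parcel A ∪ Parcel B) ∩ Parcel C| = 12.
|(Parcel A ∪ Parcel B) △ Parcel C| = 48 + 16 − 24 = 40.00.

40.00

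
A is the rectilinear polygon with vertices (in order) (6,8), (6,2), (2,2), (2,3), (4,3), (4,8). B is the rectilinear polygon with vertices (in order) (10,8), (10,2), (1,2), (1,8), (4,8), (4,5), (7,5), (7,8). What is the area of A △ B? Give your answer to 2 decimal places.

43.00

|A| = 14, |B| = 45, |A∩B| = 8.
|A △ B| = |A| + |B| − 2·|A∩B| = 14 + 45 − 16 = 43.00.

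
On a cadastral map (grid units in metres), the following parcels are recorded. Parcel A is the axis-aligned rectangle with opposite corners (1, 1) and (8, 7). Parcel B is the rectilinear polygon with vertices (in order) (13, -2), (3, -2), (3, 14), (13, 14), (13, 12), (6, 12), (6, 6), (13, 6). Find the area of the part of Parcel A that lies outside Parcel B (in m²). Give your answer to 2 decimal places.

14.00

|Parcel A| = 42, |Parcel A∩Parcel B| = 28.
|Parcel A ∖ Parcel B| = |Parcel A| − |Parcel A∩Parcel B| = 42 − 28 = 14.00.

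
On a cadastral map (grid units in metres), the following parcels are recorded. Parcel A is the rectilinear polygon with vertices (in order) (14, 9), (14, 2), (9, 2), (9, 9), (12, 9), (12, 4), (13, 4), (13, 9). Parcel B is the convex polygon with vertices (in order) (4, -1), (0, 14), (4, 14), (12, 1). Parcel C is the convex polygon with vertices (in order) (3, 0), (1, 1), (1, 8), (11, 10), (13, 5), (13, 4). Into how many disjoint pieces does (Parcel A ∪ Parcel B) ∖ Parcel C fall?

3

(Parcel A ∪ Parcel B) ∖ Parcel C splits into 3 disjoint pieces (area 24.7285, area 26.3232, area 0.45).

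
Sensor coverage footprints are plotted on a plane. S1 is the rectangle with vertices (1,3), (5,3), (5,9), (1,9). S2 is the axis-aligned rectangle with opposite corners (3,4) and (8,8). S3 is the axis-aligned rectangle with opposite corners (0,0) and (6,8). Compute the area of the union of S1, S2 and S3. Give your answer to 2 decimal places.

By inclusion–exclusion:
Individual areas: |S1| = 24, |S2| = 20, |S3| = 48.
|S1∩S2|: x∈[3,5], y∈[4,8] → 2·4 = 8.
|S1∩S3|: x∈[1,5], y∈[3,8] → 4·5 = 20.
|S2∩S3|: x∈[3,6], y∈[4,8] → 3·4 = 12.
|S1∩S2∩S3| = 8.
|S1 ∪ S2 ∪ S3| = 92 − 40 + 8 = 60.00.

60.00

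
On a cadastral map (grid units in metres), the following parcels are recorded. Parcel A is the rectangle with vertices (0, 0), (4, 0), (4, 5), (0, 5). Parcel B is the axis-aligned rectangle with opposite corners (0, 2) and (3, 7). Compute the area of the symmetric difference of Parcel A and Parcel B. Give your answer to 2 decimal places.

17.00

|Parcel A∩Parcel B|: x∈[0,3], y∈[2,5] → 3·3 = 9.
|Parcel A △ Parcel B| = |Parcel A| + |Parcel B| − 2·|Parcel A∩Parcel B| = 20 + 15 − 18 = 17.00.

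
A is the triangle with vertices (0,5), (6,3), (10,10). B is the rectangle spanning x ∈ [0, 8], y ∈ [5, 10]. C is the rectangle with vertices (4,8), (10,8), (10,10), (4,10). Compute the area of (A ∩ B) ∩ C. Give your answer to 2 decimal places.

The region (A ∩ B) ∩ C is the polygon with vertices (8,9), (8,8), (6,8).
By the shoelace formula its area is 1.00.

1.00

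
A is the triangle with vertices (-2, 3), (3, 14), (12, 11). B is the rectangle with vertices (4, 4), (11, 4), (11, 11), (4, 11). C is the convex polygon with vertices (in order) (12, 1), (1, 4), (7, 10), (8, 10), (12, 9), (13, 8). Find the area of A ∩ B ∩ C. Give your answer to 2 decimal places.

6.22

The intersection is the polygon with vertices (4,7), (7,10), (8,10), (9.565,9.609), (4,6.429).
By the shoelace formula its area is 6.22.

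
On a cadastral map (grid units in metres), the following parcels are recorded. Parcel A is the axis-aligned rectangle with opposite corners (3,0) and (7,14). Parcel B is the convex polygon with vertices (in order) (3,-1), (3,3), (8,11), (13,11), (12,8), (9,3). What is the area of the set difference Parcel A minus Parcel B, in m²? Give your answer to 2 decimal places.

|Parcel A| = 56, |Parcel A∩Parcel B| = 22.7167.
|Parcel A ∖ Parcel B| = |Parcel A| − |Parcel A∩Parcel B| = 56 − 22.7167 = 33.28.

33.28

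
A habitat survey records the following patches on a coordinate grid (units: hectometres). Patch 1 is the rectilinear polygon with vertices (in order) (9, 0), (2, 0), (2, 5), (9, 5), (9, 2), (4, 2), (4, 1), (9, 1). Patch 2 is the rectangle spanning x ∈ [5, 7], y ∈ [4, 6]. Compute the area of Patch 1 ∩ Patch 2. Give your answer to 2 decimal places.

2.00

The intersection is the polygon with vertices (7,5), (7,4), (5,4), (5,5).
By the shoelace formula its area is 2.00.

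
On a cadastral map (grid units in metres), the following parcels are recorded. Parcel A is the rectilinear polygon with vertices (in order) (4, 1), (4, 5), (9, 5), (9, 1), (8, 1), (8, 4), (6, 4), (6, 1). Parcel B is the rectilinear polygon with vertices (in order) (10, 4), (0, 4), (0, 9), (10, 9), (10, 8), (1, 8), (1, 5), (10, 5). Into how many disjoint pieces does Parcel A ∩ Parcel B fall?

1

Parcel A ∩ Parcel B is a single connected region.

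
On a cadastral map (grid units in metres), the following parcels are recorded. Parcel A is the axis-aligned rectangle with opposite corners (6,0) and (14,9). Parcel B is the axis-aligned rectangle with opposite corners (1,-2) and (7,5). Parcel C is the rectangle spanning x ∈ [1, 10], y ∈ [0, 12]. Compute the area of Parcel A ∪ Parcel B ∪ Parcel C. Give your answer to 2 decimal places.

156.00

By inclusion–exclusion:
Individual areas: |Parcel A| = 72, |Parcel B| = 42, |Parcel C| = 108.
|Parcel A∩Parcel B|: x∈[6,7], y∈[0,5] → 1·5 = 5.
|Parcel A∩Parcel C|: x∈[6,10], y∈[0,9] → 4·9 = 36.
|Parcel B∩Parcel C|: x∈[1,7], y∈[0,5] → 6·5 = 30.
|Parcel A∩Parcel B∩Parcel C| = 5.
|Parcel A ∪ Parcel B ∪ Parcel C| = 222 − 71 + 5 = 156.00.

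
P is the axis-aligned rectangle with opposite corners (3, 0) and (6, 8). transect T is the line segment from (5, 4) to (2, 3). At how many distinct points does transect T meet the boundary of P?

The segment meets the boundary at (3,3.333).

1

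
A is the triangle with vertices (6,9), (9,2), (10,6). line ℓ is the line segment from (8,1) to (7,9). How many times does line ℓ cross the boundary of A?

The segment meets the boundary at (7.103,8.172), (7.412,5.706).

2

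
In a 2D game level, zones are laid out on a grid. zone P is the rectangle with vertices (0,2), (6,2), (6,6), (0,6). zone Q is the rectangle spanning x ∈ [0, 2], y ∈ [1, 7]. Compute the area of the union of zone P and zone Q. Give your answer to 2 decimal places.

28.00

By inclusion–exclusion:
Individual areas: |zone P| = 24, |zone Q| = 12.
|zone P∩zone Q|: x∈[0,2], y∈[2,6] → 2·4 = 8.
|zone P ∪ zone Q| = 36 − 8 = 28.00.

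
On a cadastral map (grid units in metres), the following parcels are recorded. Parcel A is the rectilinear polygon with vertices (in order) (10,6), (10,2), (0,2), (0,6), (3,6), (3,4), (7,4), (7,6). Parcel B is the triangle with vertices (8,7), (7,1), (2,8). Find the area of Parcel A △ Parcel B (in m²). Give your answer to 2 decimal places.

40.79

|Parcel A| = 32, |Parcel B| = 18.5, |Parcel A∩Parcel B| = 4.8571.
|Parcel A △ Parcel B| = |Parcel A| + |Parcel B| − 2·|Parcel A∩Parcel B| = 32 + 18.5 − 9.7143 = 40.79.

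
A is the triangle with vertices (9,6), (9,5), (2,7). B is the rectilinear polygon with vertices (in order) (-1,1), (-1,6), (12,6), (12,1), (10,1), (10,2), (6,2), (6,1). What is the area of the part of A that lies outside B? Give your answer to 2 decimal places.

|A| = 3.5, |A∩B| = 1.75.
|A ∖ B| = |A| − |A∩B| = 3.5 − 1.75 = 1.75.

1.75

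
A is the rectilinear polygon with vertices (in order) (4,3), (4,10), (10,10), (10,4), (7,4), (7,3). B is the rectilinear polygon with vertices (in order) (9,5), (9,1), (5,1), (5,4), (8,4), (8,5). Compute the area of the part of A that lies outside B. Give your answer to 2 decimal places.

36.00

|A| = 39, |A∩B| = 3.
|A ∖ B| = |A| − |A∩B| = 39 − 3 = 36.00.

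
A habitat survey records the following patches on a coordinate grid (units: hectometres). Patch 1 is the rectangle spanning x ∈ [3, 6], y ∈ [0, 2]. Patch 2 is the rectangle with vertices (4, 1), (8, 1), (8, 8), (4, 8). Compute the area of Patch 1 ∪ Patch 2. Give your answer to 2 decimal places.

By inclusion–exclusion:
Individual areas: |Patch 1| = 6, |Patch 2| = 28.
|Patch 1∩Patch 2|: x∈[4,6], y∈[1,2] → 2·1 = 2.
|Patch 1 ∪ Patch 2| = 34 − 2 = 32.00.

32.00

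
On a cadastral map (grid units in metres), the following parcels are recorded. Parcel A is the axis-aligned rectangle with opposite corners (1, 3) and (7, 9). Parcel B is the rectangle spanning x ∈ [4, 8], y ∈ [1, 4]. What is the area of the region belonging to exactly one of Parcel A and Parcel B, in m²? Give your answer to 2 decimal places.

|Parcel A∩Parcel B|: x∈[4,7], y∈[3,4] → 3·1 = 3.
|Parcel A △ Parcel B| = |Parcel A| + |Parcel B| − 2·|Parcel A∩Parcel B| = 36 + 12 − 6 = 42.00.

42.00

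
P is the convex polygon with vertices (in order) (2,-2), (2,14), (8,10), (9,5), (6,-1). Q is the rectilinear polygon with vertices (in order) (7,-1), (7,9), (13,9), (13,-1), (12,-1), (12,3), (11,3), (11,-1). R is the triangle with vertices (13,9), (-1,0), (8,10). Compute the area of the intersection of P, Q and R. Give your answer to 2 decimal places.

5.00

The intersection is the polygon with vertices (7,8.889), (7.1,9), (8.2,9), (8.747,6.266), (7,5.143).
By the shoelace formula its area is 5.00.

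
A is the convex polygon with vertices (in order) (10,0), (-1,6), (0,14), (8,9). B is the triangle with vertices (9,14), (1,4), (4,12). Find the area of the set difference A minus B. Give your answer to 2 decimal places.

|A| = 78, |A∩B| = 9.9855.
|A ∖ B| = |A| − |A∩B| = 78 − 9.9855 = 68.01.

68.01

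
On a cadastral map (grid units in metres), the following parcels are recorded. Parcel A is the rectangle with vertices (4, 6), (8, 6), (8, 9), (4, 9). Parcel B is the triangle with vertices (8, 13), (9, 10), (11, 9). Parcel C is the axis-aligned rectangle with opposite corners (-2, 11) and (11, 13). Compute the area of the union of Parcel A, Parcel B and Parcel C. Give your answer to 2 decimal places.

39.67

By inclusion–exclusion:
Individual areas: |Parcel A| = 12, |Parcel B| = 2.5, |Parcel C| = 26.
|Parcel A∩Parcel B| = 0.
|Parcel A∩Parcel C| = 0 (no overlap).
|Parcel B∩Parcel C| = 0.8333.
|Parcel A∩Parcel B∩Parcel C| = 0.
|Parcel A ∪ Parcel B ∪ Parcel C| = 40.5 − 0.8333 + 0 = 39.67.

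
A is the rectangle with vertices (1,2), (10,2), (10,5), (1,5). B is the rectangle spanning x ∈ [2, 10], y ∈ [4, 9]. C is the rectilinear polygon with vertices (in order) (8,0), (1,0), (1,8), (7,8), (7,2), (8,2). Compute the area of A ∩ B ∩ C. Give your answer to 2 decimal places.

5.00

The intersection is the polygon with vertices (2,4), (2,5), (7,5), (7,4).
By the shoelace formula its area is 5.00.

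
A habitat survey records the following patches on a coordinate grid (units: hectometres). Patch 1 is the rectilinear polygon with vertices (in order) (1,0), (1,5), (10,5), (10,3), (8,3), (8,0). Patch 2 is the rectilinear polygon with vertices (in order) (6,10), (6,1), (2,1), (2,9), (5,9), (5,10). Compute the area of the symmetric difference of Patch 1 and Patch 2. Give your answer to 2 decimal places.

40.00

|Patch 1| = 39, |Patch 2| = 33, |Patch 1∩Patch 2| = 16.
|Patch 1 △ Patch 2| = |Patch 1| + |Patch 2| − 2·|Patch 1∩Patch 2| = 39 + 33 − 32 = 40.00.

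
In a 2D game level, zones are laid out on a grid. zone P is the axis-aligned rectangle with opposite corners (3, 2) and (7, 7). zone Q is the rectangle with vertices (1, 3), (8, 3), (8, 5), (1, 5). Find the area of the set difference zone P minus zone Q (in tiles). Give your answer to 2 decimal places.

|zone P∩zone Q|: x∈[3,7], y∈[3,5] → 4·2 = 8.
|zone P| = 20.
|zone P ∖ zone Q| = |zone P| − |zone P∩zone Q| = 20 − 8 = 12.00.

12.00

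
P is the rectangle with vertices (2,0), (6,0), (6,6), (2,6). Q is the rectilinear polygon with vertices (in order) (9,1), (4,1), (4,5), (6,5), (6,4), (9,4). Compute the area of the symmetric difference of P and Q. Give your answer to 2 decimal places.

|P| = 24, |Q| = 17, |P∩Q| = 8.
|P △ Q| = |P| + |Q| − 2·|P∩Q| = 24 + 17 − 16 = 25.00.

25.00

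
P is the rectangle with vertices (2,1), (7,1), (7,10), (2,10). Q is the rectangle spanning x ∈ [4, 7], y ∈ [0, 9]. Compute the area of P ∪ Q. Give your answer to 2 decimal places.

48.00

By inclusion–exclusion:
Individual areas: |P| = 45, |Q| = 27.
|P∩Q|: x∈[4,7], y∈[1,9] → 3·8 = 24.
|P ∪ Q| = 72 − 24 = 48.00.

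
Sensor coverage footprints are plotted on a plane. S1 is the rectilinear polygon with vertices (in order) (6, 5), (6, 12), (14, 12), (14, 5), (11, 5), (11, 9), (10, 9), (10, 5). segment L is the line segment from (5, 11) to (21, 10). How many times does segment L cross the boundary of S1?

2

The segment meets the boundary at (14,10.438), (6,10.938).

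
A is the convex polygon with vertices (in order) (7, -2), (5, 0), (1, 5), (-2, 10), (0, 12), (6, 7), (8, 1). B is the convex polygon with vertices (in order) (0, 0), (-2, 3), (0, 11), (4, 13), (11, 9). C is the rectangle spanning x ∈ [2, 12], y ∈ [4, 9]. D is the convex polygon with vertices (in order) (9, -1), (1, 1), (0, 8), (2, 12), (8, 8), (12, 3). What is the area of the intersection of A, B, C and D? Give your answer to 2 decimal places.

The intersection is the polygon with vertices (6.548,5.357), (4.889,4), (2,4), (2,9), (3.6,9), (6,7).
By the shoelace formula its area is 17.67.

17.67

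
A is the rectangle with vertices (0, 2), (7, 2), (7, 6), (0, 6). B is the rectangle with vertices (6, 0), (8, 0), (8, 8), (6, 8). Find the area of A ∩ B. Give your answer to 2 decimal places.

|A∩B|: x∈[6,7], y∈[2,6] → 1·4 = 4.

4.00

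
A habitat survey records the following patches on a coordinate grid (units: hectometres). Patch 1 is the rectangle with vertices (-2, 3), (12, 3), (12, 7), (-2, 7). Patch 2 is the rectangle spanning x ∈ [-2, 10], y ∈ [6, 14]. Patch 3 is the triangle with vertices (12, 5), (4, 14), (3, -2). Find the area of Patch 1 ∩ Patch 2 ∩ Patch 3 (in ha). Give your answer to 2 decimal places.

6.47

The intersection is the polygon with vertices (10,6), (3.5,6), (3.562,7), (10,7).
By the shoelace formula its area is 6.47.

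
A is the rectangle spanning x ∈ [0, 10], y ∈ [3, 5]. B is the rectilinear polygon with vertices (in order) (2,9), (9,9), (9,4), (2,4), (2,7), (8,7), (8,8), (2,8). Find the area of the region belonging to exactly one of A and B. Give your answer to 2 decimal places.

|A| = 20, |B| = 29, |A∩B| = 7.
|A △ B| = |A| + |B| − 2·|A∩B| = 20 + 29 − 14 = 35.00.

35.00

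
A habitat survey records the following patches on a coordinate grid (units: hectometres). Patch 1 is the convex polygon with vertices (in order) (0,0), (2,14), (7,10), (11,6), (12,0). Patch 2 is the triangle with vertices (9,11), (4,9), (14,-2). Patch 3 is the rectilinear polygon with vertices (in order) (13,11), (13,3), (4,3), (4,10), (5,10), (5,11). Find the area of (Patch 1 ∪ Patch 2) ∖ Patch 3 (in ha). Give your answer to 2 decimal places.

|Patch 1 ∪ Patch 2| = 119.531.
|(Patch 1 ∪ Patch 2) ∩ Patch 3| = 49.9177.
|(Patch 1 ∪ Patch 2) ∖ Patch 3| = 119.531 − 49.9177 = 69.61.

69.61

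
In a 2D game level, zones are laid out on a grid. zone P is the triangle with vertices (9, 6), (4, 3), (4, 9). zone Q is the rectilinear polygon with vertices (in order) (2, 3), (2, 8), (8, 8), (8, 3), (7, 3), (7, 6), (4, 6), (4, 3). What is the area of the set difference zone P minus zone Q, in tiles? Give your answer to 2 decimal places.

|zone P| = 15, |zone P∩zone Q| = 7.2667.
|zone P ∖ zone Q| = |zone P| − |zone P∩zone Q| = 15 − 7.2667 = 7.73.

7.73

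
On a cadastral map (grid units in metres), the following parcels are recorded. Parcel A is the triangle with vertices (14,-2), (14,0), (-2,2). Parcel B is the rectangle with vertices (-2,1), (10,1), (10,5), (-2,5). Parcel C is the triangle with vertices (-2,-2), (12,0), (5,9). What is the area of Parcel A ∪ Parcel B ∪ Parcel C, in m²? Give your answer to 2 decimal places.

By inclusion–exclusion:
Individual areas: |Parcel A| = 16, |Parcel B| = 48, |Parcel C| = 70.
|Parcel A∩Parcel B| = 2.
|Parcel A∩Parcel C| = 9.0358.
|Parcel B∩Parcel C| = 32.9791.
|Parcel A∩Parcel B∩Parcel C| = 1.6764.
|Parcel A ∪ Parcel B ∪ Parcel C| = 134 − 44.0149 + 1.6764 = 91.66.

91.66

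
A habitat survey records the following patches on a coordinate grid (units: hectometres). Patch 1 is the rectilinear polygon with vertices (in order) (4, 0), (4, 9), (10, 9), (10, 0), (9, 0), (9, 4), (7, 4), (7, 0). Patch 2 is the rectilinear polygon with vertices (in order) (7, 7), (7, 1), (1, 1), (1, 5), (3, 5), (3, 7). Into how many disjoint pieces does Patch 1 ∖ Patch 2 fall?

Patch 1 ∖ Patch 2 splits into 2 disjoint pieces (area 3, area 25).

2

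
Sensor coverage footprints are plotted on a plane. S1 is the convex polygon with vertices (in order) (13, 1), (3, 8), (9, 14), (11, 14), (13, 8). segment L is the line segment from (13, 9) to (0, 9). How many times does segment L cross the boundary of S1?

2

The segment meets the boundary at (12.667,9), (4,9).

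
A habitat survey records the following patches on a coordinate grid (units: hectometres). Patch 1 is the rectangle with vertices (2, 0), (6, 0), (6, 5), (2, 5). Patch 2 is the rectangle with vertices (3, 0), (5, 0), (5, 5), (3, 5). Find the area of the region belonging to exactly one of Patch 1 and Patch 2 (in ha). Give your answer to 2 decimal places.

10.00

|Patch 1∩Patch 2|: x∈[3,5], y∈[0,5] → 2·5 = 10.
|Patch 1 △ Patch 2| = |Patch 1| + |Patch 2| − 2·|Patch 1∩Patch 2| = 20 + 10 − 20 = 10.00.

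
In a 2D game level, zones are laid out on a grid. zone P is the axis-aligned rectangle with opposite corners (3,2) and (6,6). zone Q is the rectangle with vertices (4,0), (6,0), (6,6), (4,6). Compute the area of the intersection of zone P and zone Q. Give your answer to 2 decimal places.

8.00

|zone P∩zone Q|: x∈[4,6], y∈[2,6] → 2·4 = 8.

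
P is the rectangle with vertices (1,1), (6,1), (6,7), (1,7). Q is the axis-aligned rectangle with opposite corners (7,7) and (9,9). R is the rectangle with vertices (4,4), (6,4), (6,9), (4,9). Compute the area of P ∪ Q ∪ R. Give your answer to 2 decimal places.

By inclusion–exclusion:
Individual areas: |P| = 30, |Q| = 4, |R| = 10.
|P∩Q| = 0 (no overlap).
|P∩R|: x∈[4,6], y∈[4,7] → 2·3 = 6.
|Q∩R| = 0 (no overlap).
|P∩Q∩R| = 0.
|P ∪ Q ∪ R| = 44 − 6 + 0 = 38.00.

38.00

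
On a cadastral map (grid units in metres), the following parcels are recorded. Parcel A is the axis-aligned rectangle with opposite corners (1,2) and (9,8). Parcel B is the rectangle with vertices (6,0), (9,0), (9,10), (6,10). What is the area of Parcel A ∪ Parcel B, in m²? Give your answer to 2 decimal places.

60.00

By inclusion–exclusion:
Individual areas: |Parcel A| = 48, |Parcel B| = 30.
|Parcel A∩Parcel B|: x∈[6,9], y∈[2,8] → 3·6 = 18.
|Parcel A ∪ Parcel B| = 78 − 18 = 60.00.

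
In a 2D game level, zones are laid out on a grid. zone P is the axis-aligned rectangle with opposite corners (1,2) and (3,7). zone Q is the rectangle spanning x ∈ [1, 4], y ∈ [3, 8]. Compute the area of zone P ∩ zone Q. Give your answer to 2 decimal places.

|zone P∩zone Q|: x∈[1,3], y∈[3,7] → 2·4 = 8.

8.00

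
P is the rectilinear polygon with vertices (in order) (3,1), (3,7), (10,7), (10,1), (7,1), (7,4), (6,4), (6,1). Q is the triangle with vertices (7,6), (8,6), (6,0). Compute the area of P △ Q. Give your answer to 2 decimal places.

38.33

|P| = 39, |Q| = 3, |P∩Q| = 1.8333.
|P △ Q| = |P| + |Q| − 2·|P∩Q| = 39 + 3 − 3.6667 = 38.33.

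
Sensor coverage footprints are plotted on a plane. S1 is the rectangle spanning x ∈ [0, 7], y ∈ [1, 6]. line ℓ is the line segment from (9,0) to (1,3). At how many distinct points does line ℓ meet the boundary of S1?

The segment meets the boundary at (6.333,1).

1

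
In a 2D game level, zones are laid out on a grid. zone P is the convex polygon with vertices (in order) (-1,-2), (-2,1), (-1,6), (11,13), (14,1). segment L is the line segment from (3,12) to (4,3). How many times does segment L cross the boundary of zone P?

1

The segment meets the boundary at (3.383,8.557).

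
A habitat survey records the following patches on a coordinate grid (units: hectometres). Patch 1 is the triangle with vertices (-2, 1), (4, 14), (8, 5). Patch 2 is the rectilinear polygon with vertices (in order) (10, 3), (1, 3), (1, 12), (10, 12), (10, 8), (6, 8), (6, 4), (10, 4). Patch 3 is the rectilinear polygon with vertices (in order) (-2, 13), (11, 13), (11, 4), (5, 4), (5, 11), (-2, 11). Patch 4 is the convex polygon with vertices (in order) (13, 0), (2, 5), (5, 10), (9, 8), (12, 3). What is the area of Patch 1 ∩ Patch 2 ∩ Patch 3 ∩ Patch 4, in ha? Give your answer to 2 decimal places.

6.20

The intersection is the polygon with vertices (6.667,8), (6,8), (6,4.2), (5.5,4), (5,4), (5,10), (6,9.5).
By the shoelace formula its area is 6.20.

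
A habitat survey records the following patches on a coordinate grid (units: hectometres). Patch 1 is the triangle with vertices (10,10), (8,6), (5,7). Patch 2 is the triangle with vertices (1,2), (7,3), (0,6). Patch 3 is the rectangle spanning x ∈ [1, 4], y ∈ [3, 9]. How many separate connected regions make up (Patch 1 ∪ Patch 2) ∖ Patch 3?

(Patch 1 ∪ Patch 2) ∖ Patch 3 splits into 2 disjoint pieces (area 7, area 6.7143).

2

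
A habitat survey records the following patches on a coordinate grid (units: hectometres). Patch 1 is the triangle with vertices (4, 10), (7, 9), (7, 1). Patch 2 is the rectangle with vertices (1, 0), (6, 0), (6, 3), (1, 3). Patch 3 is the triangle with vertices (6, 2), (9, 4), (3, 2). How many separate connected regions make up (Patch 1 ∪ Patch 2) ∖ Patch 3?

(Patch 1 ∪ Patch 2) ∖ Patch 3 splits into 3 disjoint pieces (area 11.1833, area 0.3788, area 13.5).

3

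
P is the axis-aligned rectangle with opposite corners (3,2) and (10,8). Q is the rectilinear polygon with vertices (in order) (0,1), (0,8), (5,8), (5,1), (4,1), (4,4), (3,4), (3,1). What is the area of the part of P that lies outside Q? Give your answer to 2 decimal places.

32.00

|P| = 42, |P∩Q| = 10.
|P ∖ Q| = |P| − |P∩Q| = 42 − 10 = 32.00.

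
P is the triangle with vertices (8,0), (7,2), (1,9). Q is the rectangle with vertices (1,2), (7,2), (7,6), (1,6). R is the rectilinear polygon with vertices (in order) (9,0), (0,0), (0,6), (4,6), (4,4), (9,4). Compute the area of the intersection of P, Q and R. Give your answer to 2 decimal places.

1.13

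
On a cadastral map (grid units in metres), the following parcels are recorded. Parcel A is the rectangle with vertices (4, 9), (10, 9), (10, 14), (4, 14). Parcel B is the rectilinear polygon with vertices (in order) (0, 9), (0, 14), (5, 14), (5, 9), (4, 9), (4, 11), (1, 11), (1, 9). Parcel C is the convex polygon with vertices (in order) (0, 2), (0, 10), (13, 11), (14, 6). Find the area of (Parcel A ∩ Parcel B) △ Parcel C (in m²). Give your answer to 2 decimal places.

91.31

|Parcel A ∩ Parcel B| = 5.
|(Parcel A ∩ Parcel B) ∩ Parcel C| = 1.3462.
|(Parcel A ∩ Parcel B) △ Parcel C| = 5 + 89 − 2.6923 = 91.31.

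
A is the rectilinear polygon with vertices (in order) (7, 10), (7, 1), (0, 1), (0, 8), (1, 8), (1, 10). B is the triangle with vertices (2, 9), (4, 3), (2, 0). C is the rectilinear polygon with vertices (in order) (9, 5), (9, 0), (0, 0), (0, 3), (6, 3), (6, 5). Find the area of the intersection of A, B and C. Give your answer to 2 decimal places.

The intersection is the polygon with vertices (2,3), (4,3), (2.667,1), (2,1).
By the shoelace formula its area is 2.67.

2.67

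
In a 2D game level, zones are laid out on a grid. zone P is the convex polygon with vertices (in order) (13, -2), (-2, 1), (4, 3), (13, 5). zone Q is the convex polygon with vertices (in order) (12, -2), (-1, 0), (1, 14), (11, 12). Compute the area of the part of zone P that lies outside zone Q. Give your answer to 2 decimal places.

8.76

|zone P| = 55.5, |zone P∩zone Q| = 46.742.
|zone P ∖ zone Q| = |zone P| − |zone P∩zone Q| = 55.5 − 46.742 = 8.76.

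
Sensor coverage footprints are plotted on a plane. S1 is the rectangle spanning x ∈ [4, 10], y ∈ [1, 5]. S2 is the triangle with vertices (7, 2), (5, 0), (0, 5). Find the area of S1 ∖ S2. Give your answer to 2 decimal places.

19.57

|S1| = 24, |S1∩S2| = 4.4286.
|S1 ∖ S2| = |S1| − |S1∩S2| = 24 − 4.4286 = 19.57.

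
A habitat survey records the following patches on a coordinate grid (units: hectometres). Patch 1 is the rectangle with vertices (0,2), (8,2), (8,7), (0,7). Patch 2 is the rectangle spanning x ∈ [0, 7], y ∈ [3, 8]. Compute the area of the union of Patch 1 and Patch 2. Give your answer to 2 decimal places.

47.00

By inclusion–exclusion:
Individual areas: |Patch 1| = 40, |Patch 2| = 35.
|Patch 1∩Patch 2|: x∈[0,7], y∈[3,7] → 7·4 = 28.
|Patch 1 ∪ Patch 2| = 75 − 28 = 47.00.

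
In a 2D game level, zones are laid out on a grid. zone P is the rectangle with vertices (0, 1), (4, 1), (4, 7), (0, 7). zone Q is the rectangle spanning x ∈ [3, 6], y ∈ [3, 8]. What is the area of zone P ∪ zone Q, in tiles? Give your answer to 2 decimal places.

35.00

By inclusion–exclusion:
Individual areas: |zone P| = 24, |zone Q| = 15.
|zone P∩zone Q|: x∈[3,4], y∈[3,7] → 1·4 = 4.
|zone P ∪ zone Q| = 39 − 4 = 35.00.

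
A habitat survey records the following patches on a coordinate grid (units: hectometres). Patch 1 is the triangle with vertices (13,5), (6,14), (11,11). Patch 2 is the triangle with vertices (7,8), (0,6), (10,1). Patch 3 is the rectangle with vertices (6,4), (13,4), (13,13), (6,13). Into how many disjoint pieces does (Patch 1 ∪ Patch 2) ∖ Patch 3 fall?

2

(Patch 1 ∪ Patch 2) ∖ Patch 3 splits into 2 disjoint pieces (area 0.4444, area 20.2143).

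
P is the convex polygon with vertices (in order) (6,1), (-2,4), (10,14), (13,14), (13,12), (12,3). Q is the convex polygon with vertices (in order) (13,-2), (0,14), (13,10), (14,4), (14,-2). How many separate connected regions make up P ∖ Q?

2

P ∖ Q splits into 2 disjoint pieces (area 44.771, area 14.5492).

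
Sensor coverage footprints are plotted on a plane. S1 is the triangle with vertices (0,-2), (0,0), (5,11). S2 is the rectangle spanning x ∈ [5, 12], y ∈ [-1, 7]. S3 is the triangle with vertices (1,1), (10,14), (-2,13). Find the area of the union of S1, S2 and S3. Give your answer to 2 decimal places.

131.24

By inclusion–exclusion:
Individual areas: |S1| = 5, |S2| = 56, |S3| = 73.5.
|S1∩S2| = 0.
|S1∩S3| = 3.2469.
|S2∩S3| = 0.0171.
|S1∩S2∩S3| = 0.
|S1 ∪ S2 ∪ S3| = 134.5 − 3.264 + 0 = 131.24.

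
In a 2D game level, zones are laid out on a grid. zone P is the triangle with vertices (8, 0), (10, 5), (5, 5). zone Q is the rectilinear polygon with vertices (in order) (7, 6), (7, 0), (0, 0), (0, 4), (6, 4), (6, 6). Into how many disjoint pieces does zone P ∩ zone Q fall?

zone P ∩ zone Q is a single connected region.

1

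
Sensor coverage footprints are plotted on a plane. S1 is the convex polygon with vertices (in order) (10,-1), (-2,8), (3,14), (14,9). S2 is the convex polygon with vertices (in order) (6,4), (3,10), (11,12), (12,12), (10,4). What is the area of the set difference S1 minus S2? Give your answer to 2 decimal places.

|S1| = 123.5, |S1∩S2| = 43.7268.
|S1 ∖ S2| = |S1| − |S1∩S2| = 123.5 − 43.7268 = 79.77.

79.77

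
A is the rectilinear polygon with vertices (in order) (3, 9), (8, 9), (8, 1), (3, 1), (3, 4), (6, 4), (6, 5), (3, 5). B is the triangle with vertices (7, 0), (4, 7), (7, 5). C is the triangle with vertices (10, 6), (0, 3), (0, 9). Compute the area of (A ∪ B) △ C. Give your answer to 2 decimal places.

|A ∪ B| = 38.1429.
|(A ∪ B) ∩ C| = 11.9352.
|(A ∪ B) △ C| = 38.1429 + 30 − 23.8704 = 44.27.

44.27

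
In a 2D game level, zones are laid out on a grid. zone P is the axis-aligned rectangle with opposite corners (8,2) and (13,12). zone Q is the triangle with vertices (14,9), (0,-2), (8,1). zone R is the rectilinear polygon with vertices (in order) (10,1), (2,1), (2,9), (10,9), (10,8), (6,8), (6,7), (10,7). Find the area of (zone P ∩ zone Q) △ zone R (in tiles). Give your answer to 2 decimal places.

59.01

|zone P ∩ zone Q| = 9.2083.
|(zone P ∩ zone Q) ∩ zone R| = 5.1012.
|(zone P ∩ zone Q) △ zone R| = 9.2083 + 60 − 10.2024 = 59.01.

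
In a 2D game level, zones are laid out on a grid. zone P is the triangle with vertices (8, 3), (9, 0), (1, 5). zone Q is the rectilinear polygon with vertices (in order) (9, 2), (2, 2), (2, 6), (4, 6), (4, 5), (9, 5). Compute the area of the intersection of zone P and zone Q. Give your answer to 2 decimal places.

6.80

The intersection is the polygon with vertices (8.333,2), (5.8,2), (2,4.375), (2,4.714), (8,3).
By the shoelace formula its area is 6.80.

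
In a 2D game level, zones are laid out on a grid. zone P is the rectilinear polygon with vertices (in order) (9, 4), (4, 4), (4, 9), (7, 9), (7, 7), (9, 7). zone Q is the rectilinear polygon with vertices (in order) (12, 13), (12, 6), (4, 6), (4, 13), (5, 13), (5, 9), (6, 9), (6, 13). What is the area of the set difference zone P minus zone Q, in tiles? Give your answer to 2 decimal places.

|zone P| = 21, |zone P∩zone Q| = 11.
|zone P ∖ zone Q| = |zone P| − |zone P∩zone Q| = 21 − 11 = 10.00.

10.00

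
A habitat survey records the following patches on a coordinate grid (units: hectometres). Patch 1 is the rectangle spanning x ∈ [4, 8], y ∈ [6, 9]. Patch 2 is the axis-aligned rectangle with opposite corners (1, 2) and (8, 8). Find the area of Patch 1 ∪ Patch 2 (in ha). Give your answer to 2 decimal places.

By inclusion–exclusion:
Individual areas: |Patch 1| = 12, |Patch 2| = 42.
|Patch 1∩Patch 2|: x∈[4,8], y∈[6,8] → 4·2 = 8.
|Patch 1 ∪ Patch 2| = 54 − 8 = 46.00.

46.00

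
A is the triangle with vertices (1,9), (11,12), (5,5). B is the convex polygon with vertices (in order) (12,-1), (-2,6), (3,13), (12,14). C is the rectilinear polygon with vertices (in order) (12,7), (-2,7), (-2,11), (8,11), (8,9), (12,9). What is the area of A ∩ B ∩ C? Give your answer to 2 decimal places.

18.48

The intersection is the polygon with vertices (6.714,7), (3,7), (1,9), (7.667,11), (8,11), (8,9), (8.429,9).
By the shoelace formula its area is 18.48.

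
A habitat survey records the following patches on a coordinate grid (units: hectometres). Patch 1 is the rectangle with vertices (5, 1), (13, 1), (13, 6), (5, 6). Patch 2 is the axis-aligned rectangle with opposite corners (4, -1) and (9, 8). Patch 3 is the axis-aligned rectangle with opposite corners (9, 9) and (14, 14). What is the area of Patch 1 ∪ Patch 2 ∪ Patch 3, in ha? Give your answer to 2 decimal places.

By inclusion–exclusion:
Individual areas: |Patch 1| = 40, |Patch 2| = 45, |Patch 3| = 25.
|Patch 1∩Patch 2|: x∈[5,9], y∈[1,6] → 4·5 = 20.
|Patch 1∩Patch 3| = 0 (no overlap).
|Patch 2∩Patch 3| = 0 (no overlap).
|Patch 1∩Patch 2∩Patch 3| = 0.
|Patch 1 ∪ Patch 2 ∪ Patch 3| = 110 − 20 + 0 = 90.00.

90.00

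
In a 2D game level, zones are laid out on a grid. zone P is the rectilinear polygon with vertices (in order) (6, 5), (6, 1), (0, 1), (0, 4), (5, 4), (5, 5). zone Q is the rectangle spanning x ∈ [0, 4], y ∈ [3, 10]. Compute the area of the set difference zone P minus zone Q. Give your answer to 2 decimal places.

15.00

|zone P| = 19, |zone P∩zone Q| = 4.
|zone P ∖ zone Q| = |zone P| − |zone P∩zone Q| = 19 − 4 = 15.00.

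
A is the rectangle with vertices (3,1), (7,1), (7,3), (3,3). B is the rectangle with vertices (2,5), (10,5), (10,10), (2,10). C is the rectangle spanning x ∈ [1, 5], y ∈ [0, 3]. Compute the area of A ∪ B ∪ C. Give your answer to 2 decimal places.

56.00

By inclusion–exclusion:
Individual areas: |A| = 8, |B| = 40, |C| = 12.
|A∩B| = 0 (no overlap).
|A∩C|: x∈[3,5], y∈[1,3] → 2·2 = 4.
|B∩C| = 0 (no overlap).
|A∩B∩C| = 0.
|A ∪ B ∪ C| = 60 − 4 + 0 = 56.00.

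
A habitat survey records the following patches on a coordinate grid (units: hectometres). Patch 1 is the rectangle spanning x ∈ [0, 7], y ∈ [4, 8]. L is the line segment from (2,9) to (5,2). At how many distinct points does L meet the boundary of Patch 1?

The segment meets the boundary at (4.143,4), (2.429,8).

2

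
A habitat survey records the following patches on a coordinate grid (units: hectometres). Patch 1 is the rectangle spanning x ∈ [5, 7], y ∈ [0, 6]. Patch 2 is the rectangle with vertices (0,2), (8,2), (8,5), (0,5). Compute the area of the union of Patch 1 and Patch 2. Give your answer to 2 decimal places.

By inclusion–exclusion:
Individual areas: |Patch 1| = 12, |Patch 2| = 24.
|Patch 1∩Patch 2|: x∈[5,7], y∈[2,5] → 2·3 = 6.
|Patch 1 ∪ Patch 2| = 36 − 6 = 30.00.

30.00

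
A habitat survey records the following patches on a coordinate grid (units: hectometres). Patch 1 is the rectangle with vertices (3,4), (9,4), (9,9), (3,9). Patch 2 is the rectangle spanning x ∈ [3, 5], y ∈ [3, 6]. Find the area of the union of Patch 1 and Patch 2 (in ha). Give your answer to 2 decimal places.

32.00

By inclusion–exclusion:
Individual areas: |Patch 1| = 30, |Patch 2| = 6.
|Patch 1∩Patch 2|: x∈[3,5], y∈[4,6] → 2·2 = 4.
|Patch 1 ∪ Patch 2| = 36 − 4 = 32.00.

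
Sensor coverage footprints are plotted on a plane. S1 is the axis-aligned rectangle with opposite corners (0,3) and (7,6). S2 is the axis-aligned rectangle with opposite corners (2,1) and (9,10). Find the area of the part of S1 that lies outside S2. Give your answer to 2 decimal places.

6.00

|S1∩S2|: x∈[2,7], y∈[3,6] → 5·3 = 15.
|S1| = 21.
|S1 ∖ S2| = |S1| − |S1∩S2| = 21 − 15 = 6.00.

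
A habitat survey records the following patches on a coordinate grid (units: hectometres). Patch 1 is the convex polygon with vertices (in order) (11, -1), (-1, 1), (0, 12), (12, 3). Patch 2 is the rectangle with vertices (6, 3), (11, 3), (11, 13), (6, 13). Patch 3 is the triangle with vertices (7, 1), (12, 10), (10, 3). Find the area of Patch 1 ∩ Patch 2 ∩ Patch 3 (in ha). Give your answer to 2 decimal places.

2.77

The intersection is the polygon with vertices (8.111,3), (9.255,5.059), (10.353,4.235), (10,3).
By the shoelace formula its area is 2.77.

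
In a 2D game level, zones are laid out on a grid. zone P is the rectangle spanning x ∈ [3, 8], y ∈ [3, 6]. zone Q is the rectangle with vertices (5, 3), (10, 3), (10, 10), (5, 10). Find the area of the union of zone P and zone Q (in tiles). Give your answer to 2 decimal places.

By inclusion–exclusion:
Individual areas: |zone P| = 15, |zone Q| = 35.
|zone P∩zone Q|: x∈[5,8], y∈[3,6] → 3·3 = 9.
|zone P ∪ zone Q| = 50 − 9 = 41.00.

41.00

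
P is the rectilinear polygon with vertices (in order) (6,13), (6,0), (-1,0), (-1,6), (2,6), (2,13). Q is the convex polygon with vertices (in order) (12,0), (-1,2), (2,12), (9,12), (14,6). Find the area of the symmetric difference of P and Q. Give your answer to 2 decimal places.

94.26

|P| = 70, |Q| = 131, |P∩Q| = 53.3692.
|P △ Q| = |P| + |Q| − 2·|P∩Q| = 70 + 131 − 106.7385 = 94.26.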